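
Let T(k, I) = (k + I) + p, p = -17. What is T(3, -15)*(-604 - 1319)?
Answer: 55767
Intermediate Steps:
T(k, I) = -17 + I + k (T(k, I) = (k + I) - 17 = (I + k) - 17 = -17 + I + k)
T(3, -15)*(-604 - 1319) = (-17 - 15 + 3)*(-604 - 1319) = -29*(-1923) = 55767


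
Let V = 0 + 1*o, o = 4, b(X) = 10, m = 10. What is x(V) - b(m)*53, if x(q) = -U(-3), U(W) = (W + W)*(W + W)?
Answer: -566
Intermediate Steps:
U(W) = 4*W² (U(W) = (2*W)*(2*W) = 4*W²)
V = 4 (V = 0 + 1*4 = 0 + 4 = 4)
x(q) = -36 (x(q) = -4*(-3)² = -4*9 = -1*36 = -36)
x(V) - b(m)*53 = -36 - 10*53 = -36 - 1*530 = -36 - 530 = -566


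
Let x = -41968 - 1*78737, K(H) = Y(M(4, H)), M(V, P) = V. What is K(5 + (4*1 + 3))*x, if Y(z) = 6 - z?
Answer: -241410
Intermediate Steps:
K(H) = 2 (K(H) = 6 - 1*4 = 6 - 4 = 2)
x = -120705 (x = -41968 - 78737 = -120705)
K(5 + (4*1 + 3))*x = 2*(-120705) = -241410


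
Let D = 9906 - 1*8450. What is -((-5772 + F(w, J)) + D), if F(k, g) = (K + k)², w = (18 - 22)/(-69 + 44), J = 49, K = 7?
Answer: 2665459/625 ≈ 4264.7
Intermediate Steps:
w = 4/25 (w = -4/(-25) = -4*(-1/25) = 4/25 ≈ 0.16000)
D = 1456 (D = 9906 - 8450 = 1456)
F(k, g) = (7 + k)²
-((-5772 + F(w, J)) + D) = -((-5772 + (7 + 4/25)²) + 1456) = -((-5772 + (179/25)²) + 1456) = -((-5772 + 32041/625) + 1456) = -(-3575459/625 + 1456) = -1*(-2665459/625) = 2665459/625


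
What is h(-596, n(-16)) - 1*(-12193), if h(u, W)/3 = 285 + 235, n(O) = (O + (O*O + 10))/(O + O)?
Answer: 13753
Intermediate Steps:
n(O) = (10 + O + O²)/(2*O) (n(O) = (O + (O² + 10))/((2*O)) = (O + (10 + O²))*(1/(2*O)) = (10 + O + O²)*(1/(2*O)) = (10 + O + O²)/(2*O))
h(u, W) = 1560 (h(u, W) = 3*(285 + 235) = 3*520 = 1560)
h(-596, n(-16)) - 1*(-12193) = 1560 - 1*(-12193) = 1560 + 12193 = 13753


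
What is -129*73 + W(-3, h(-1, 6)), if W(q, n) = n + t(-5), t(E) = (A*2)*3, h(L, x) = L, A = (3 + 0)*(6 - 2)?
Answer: -9346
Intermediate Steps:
A = 12 (A = 3*4 = 12)
t(E) = 72 (t(E) = (12*2)*3 = 24*3 = 72)
W(q, n) = 72 + n (W(q, n) = n + 72 = 72 + n)
-129*73 + W(-3, h(-1, 6)) = -129*73 + (72 - 1) = -9417 + 71 = -9346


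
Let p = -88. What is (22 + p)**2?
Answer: 4356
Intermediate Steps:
(22 + p)**2 = (22 - 88)**2 = (-66)**2 = 4356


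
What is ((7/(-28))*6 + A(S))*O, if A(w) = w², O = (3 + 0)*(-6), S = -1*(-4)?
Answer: -261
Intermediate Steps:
S = 4
O = -18 (O = 3*(-6) = -18)
((7/(-28))*6 + A(S))*O = ((7/(-28))*6 + 4²)*(-18) = ((7*(-1/28))*6 + 16)*(-18) = (-¼*6 + 16)*(-18) = (-3/2 + 16)*(-18) = (29/2)*(-18) = -261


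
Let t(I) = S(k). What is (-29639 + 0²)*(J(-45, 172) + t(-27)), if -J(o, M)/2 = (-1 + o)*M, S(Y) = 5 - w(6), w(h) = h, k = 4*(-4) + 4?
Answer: -468977897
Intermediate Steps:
k = -12 (k = -16 + 4 = -12)
S(Y) = -1 (S(Y) = 5 - 1*6 = 5 - 6 = -1)
t(I) = -1
J(o, M) = -2*M*(-1 + o) (J(o, M) = -2*(-1 + o)*M = -2*M*(-1 + o))
(-29639 + 0²)*(J(-45, 172) + t(-27)) = (-29639 + 0²)*(2*172*(1 - 1*(-45)) - 1) = (-29639 + 0)*(2*172*(1 + 45) - 1) = -29639*(2*172*46 - 1) = -29639*(15824 - 1) = -29639*15823 = -468977897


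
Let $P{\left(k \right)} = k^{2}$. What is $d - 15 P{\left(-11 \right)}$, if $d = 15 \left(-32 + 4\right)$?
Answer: $-2235$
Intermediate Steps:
$d = -420$ ($d = 15 \left(-28\right) = -420$)
$d - 15 P{\left(-11 \right)} = -420 - 15 \left(-11\right)^{2} = -420 - 1815 = -2235$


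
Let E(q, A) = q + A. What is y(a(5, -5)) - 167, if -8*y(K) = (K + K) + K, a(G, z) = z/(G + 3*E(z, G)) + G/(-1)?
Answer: -659/4 ≈ -164.75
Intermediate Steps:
E(q, A) = A + q
a(G, z) = -G + z/(3*z + 4*G) (a(G, z) = z/(G + 3*(G + z)) + G/(-1) = z/(G + (3*G + 3*z)) + G*(-1) = z/(3*z + 4*G) - G = -G + z/(3*z + 4*G))
y(K) = -3*K/8 (y(K) = -((K + K) + K)/8 = -(2*K + K)/8 = -3*K/8)
y(a(5, -5)) - 167 = -3*(-5 - 1*5² - 3*5*(5 - 5))/(8*(3*(-5) + 4*5)) - 167 = -3*(-5 - 1*25 - 3*5*0)/(8*(-15 + 20)) - 167 = -3*(-5 - 25 + 0)/(8*5) - 167 = -3*(-30)/40 - 167 = -3/8*(-6) - 167 = 9/4 - 167 = -659/4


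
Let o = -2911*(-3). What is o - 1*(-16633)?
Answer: 25366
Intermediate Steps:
o = 8733
o - 1*(-16633) = 8733 - 1*(-16633) = 8733 + 16633 = 25366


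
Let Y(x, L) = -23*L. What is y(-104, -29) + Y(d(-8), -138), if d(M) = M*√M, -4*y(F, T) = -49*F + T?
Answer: 7629/4 ≈ 1907.3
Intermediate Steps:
y(F, T) = -T/4 + 49*F/4 (y(F, T) = -(-49*F + T)/4 = -(T - 49*F)/4 = -T/4 + 49*F/4)
d(M) = M^(3/2)
y(-104, -29) + Y(d(-8), -138) = (-¼*(-29) + (49/4)*(-104)) - 23*(-138) = (29/4 - 1274) + 3174 = -5067/4 + 3174 = 7629/4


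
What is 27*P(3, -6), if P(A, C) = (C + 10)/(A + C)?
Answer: -36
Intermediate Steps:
P(A, C) = (10 + C)/(A + C)
27*P(3, -6) = 27*((10 - 6)/(3 - 6)) = 27*(4/(-3)) = 27*(-1/3*4) = 27*(-4/3) = -36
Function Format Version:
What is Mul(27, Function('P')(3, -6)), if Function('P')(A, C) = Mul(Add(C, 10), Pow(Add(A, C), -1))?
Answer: -36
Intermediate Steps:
Function('P')(A, C) = Mul(Pow(Add(A, C), -1), Add(10, C)) (Function('P')(A, C) = Mul(Add(10, C), Pow(Add(A, C), -1)) = Mul(Pow(Add(A, C), -1), Add(10, C)))
Mul(27, Function('P')(3, -6)) = Mul(27, Mul(Pow(Add(3, -6), -1), Add(10, -6))) = Mul(27, Mul(Pow(-3, -1), 4)) = Mul(27, Mul(Rational(-1, 3), 4)) = Mul(27, Rational(-4, 3)) = -36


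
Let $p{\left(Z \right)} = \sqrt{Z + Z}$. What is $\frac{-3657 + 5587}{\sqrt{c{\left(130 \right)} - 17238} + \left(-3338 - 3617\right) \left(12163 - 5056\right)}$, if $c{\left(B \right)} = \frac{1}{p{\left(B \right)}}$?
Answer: $- \frac{1930}{49429185 - i \sqrt{17238 - \frac{\sqrt{65}}{130}}} \approx -3.9046 \cdot 10^{-5} - 1.0371 \cdot 10^{-10} i$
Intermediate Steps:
$p{\left(Z \right)} = \sqrt{2} \sqrt{Z}$ ($p{\left(Z \right)} = \sqrt{2 Z} = \sqrt{2} \sqrt{Z}$)
$c{\left(B \right)} = \frac{\sqrt{2}}{2 \sqrt{B}}$ ($c{\left(B \right)} = \frac{1}{\sqrt{2} \sqrt{B}} = \frac{\sqrt{2}}{2 \sqrt{B}}$)
$\frac{-3657 + 5587}{\sqrt{c{\left(130 \right)} - 17238} + \left(-3338 - 3617\right) \left(12163 - 5056\right)} = \frac{-3657 + 5587}{\sqrt{\frac{\sqrt{2}}{2 \sqrt{130}} - 17238} + \left(-3338 - 3617\right) \left(12163 - 5056\right)} = \frac{1930}{\sqrt{\frac{\sqrt{2} \frac{\sqrt{130}}{130}}{2} - 17238} - 49429185} = \frac{1930}{\sqrt{\frac{\sqrt{65}}{130} - 17238} - 49429185} = \frac{1930}{\sqrt{-17238 + \frac{\sqrt{65}}{130}} - 49429185} = \frac{1930}{-49429185 + \sqrt{-17238 + \frac{\sqrt{65}}{130}}}$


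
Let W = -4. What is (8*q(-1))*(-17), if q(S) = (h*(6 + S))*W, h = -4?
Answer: -10880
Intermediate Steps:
q(S) = 96 + 16*S (q(S) = -4*(6 + S)*(-4) = (-24 - 4*S)*(-4) = 96 + 16*S)
(8*q(-1))*(-17) = (8*(96 + 16*(-1)))*(-17) = (8*(96 - 16))*(-17) = (8*80)*(-17) = 640*(-17) = -10880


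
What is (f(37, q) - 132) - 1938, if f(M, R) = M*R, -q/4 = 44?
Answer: -8582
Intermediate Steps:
q = -176 (q = -4*44 = -176)
(f(37, q) - 132) - 1938 = (37*(-176) - 132) - 1938 = (-6512 - 132) - 1938 = -6644 - 1938 = -8582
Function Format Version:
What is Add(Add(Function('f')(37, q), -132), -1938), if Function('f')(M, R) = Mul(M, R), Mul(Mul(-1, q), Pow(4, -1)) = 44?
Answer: -8582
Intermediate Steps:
q = -176 (q = Mul(-4, 44) = -176)
Add(Add(Function('f')(37, q), -132), -1938) = Add(Add(Mul(37, -176), -132), -1938) = Add(Add(-6512, -132), -1938) = Add(-6644, -1938) = -8582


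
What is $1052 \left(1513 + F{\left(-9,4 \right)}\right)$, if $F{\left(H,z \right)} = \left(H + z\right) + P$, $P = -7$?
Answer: $1579052$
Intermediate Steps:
$F{\left(H,z \right)} = -7 + H + z$ ($F{\left(H,z \right)} = \left(H + z\right) - 7 = -7 + H + z$)
$1052 \left(1513 + F{\left(-9,4 \right)}\right) = 1052 \left(1513 - 12\right) = 1052 \cdot 1501 = 1579052$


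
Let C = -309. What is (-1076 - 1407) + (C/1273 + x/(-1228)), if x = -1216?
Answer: -970091584/390811 ≈ -2482.3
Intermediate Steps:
(-1076 - 1407) + (C/1273 + x/(-1228)) = (-1076 - 1407) + (-309/1273 - 1216/(-1228)) = -2483 + (-309*1/1273 - 1216*(-1/1228)) = -2483 + (-309/1273 + 304/307) = -2483 + 292129/390811 = -970091584/390811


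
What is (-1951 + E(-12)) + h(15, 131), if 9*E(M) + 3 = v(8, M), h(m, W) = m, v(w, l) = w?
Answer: -17419/9 ≈ -1935.4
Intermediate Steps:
E(M) = 5/9 (E(M) = -⅓ + (⅑)*8 = -⅓ + 8/9 = 5/9)
(-1951 + E(-12)) + h(15, 131) = (-1951 + 5/9) + 15 = -17554/9 + 15 = -17419/9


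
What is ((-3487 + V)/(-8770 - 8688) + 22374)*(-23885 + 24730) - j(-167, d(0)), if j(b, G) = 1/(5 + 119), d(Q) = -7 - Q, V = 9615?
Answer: 20463490193231/1082396 ≈ 1.8906e+7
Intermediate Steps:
j(b, G) = 1/124
((-3487 + V)/(-8770 - 8688) + 22374)*(-23885 + 24730) - j(-167, d(0)) = ((-3487 + 9615)/(-8770 - 8688) + 22374)*(-23885 + 24730) - 1*1/124 = (6128/(-17458) + 22374)*845 - 1/124 = (6128*(-1/17458) + 22374)*845 - 1/124 = (-3064/8729 + 22374)*845 - 1/124 = (195299582/8729)*845 - 1/124 = 165028146790/8729 - 1/124 = 20463490193231/1082396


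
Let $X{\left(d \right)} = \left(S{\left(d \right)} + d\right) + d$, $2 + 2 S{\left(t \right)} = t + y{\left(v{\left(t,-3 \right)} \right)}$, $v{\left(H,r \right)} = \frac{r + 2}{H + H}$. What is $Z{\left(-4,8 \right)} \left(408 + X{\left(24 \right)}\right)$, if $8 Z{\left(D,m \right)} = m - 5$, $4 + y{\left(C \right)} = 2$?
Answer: $\frac{699}{4} \approx 174.75$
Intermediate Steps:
$v{\left(H,r \right)} = \frac{2 + r}{2 H}$
$y{\left(C \right)} = -2$ ($y{\left(C \right)} = -4 + 2 = -2$)
$S{\left(t \right)} = -2 + \frac{t}{2}$ ($S{\left(t \right)} = -1 + \frac{t - 2}{2} = -1 + \frac{-2 + t}{2} = -1 + \left(-1 + \frac{t}{2}\right) = -2 + \frac{t}{2}$)
$Z{\left(D,m \right)} = - \frac{5}{8} + \frac{m}{8}$ ($Z{\left(D,m \right)} = \frac{m - 5}{8} = \frac{-5 + m}{8} = - \frac{5}{8} + \frac{m}{8}$)
$X{\left(d \right)} = -2 + \frac{5 d}{2}$ ($X{\left(d \right)} = \left(\left(-2 + \frac{d}{2}\right) + d\right) + d = \left(-2 + \frac{3 d}{2}\right) + d = -2 + \frac{5 d}{2}$)
$Z{\left(-4,8 \right)} \left(408 + X{\left(24 \right)}\right) = \left(- \frac{5}{8} + \frac{1}{8} \cdot 8\right) \left(408 + \left(-2 + \frac{5}{2} \cdot 24\right)\right) = \left(- \frac{5}{8} + 1\right) \left(408 + \left(-2 + 60\right)\right) = \frac{3 \left(408 + 58\right)}{8} = \frac{3}{8} \cdot 466 = \frac{699}{4}$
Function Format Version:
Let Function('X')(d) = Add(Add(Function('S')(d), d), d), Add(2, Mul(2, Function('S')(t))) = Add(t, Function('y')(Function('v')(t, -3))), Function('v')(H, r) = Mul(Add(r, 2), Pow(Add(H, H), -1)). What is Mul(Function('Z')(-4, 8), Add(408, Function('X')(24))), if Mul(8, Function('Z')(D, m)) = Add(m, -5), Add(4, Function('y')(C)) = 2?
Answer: Rational(699, 4) ≈ 174.75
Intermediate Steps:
Function('v')(H, r) = Mul(Rational(1, 2), Pow(H, -1), Add(2, r)) (Function('v')(H, r) = Mul(Add(2, r), Pow(Mul(2, H), -1)) = Mul(Add(2, r), Mul(Rational(1, 2), Pow(H, -1))) = Mul(Rational(1, 2), Pow(H, -1), Add(2, r)))
Function('y')(C) = -2 (Function('y')(C) = Add(-4, 2) = -2)
Function('S')(t) = Add(-2, Mul(Rational(1, 2), t)) (Function('S')(t) = Add(-1, Mul(Rational(1, 2), Add(t, -2))) = Add(-1, Mul(Rational(1, 2), Add(-2, t))) = Add(-1, Add(-1, Mul(Rational(1, 2), t))) = Add(-2, Mul(Rational(1, 2), t)))
Function('Z')(D, m) = Add(Rational(-5, 8), Mul(Rational(1, 8), m)) (Function('Z')(D, m) = Mul(Rational(1, 8), Add(m, -5)) = Mul(Rational(1, 8), Add(-5, m)) = Add(Rational(-5, 8), Mul(Rational(1, 8), m)))
Function('X')(d) = Add(-2, Mul(Rational(5, 2), d)) (Function('X')(d) = Add(Add(Add(-2, Mul(Rational(1, 2), d)), d), d) = Add(Add(-2, Mul(Rational(3, 2), d)), d) = Add(-2, Mul(Rational(5, 2), d)))
Mul(Function('Z')(-4, 8), Add(408, Function('X')(24))) = Mul(Add(Rational(-5, 8), Mul(Rational(1, 8), 8)), Add(408, Add(-2, Mul(Rational(5, 2), 24)))) = Mul(Add(Rational(-5, 8), 1), Add(408, Add(-2, 60))) = Mul(Rational(3, 8), Add(408, 58)) = Mul(Rational(3, 8), 466) = Rational(699, 4)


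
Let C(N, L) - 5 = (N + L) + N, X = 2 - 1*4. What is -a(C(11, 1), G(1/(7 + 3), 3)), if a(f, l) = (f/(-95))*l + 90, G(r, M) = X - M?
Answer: -1738/19 ≈ -91.474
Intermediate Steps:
X = -2 (X = 2 - 4 = -2)
G(r, M) = -2 - M
C(N, L) = 5 + L + 2*N (C(N, L) = 5 + ((N + L) + N) = 5 + ((L + N) + N) = 5 + (L + 2*N) = 5 + L + 2*N)
a(f, l) = 90 - f*l/95 (a(f, l) = (f*(-1/95))*l + 90 = (-f/95)*l + 90 = -f*l/95 + 90 = 90 - f*l/95)
-a(C(11, 1), G(1/(7 + 3), 3)) = -(90 - (5 + 1 + 2*11)*(-2 - 1*3)/95) = -(90 - (5 + 1 + 22)*(-2 - 3)/95) = -(90 - 1/95*28*(-5)) = -(90 + 28/19) = -1*1738/19 = -1738/19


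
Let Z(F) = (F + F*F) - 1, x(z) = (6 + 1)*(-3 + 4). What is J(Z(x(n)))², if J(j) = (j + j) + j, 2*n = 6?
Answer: 27225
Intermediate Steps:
n = 3 (n = (½)*6 = 3)
x(z) = 7 (x(z) = 7*1 = 7)
Z(F) = -1 + F + F² (Z(F) = (F + F²) - 1 = -1 + F + F²)
J(j) = 3*j (J(j) = 2*j + j = 3*j)
J(Z(x(n)))² = (3*(-1 + 7 + 7²))² = (3*(-1 + 7 + 49))² = (3*55)² = 165² = 27225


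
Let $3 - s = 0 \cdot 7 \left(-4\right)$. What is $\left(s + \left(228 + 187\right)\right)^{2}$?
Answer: $174724$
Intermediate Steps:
$s = 3$ ($s = 3 - 0 \cdot 7 \left(-4\right) = 3 - 0 \left(-4\right) = 3 - 0 = 3 + 0 = 3$)
$\left(s + \left(228 + 187\right)\right)^{2} = \left(3 + \left(228 + 187\right)\right)^{2} = \left(3 + 415\right)^{2} = 418^{2} = 174724$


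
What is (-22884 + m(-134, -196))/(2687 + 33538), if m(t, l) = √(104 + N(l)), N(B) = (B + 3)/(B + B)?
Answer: -7628/12075 + √81922/1014300 ≈ -0.63144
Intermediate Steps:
N(B) = (3 + B)/(2*B) (N(B) = (3 + B)/((2*B)) = (3 + B)*(1/(2*B)) = (3 + B)/(2*B))
m(t, l) = √(104 + (3 + l)/(2*l))
(-22884 + m(-134, -196))/(2687 + 33538) = (-22884 + √(418 + 6/(-196))/2)/(2687 + 33538) = (-22884 + √(418 + 6*(-1/196))/2)/36225 = (-22884 + √(418 - 3/98)/2)*(1/36225) = (-22884 + √(40961/98)/2)*(1/36225) = (-22884 + (√81922/14)/2)*(1/36225) = (-22884 + √81922/28)*(1/36225) = -7628/12075 + √81922/1014300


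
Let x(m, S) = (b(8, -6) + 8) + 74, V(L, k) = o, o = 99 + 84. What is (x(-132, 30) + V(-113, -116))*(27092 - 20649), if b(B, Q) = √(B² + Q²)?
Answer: 1771825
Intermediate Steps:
o = 183
V(L, k) = 183
x(m, S) = 92 (x(m, S) = (√(8² + (-6)²) + 8) + 74 = (√(64 + 36) + 8) + 74 = (√100 + 8) + 74 = (10 + 8) + 74 = 18 + 74 = 92)
(x(-132, 30) + V(-113, -116))*(27092 - 20649) = (92 + 183)*(27092 - 20649) = 275*6443 = 1771825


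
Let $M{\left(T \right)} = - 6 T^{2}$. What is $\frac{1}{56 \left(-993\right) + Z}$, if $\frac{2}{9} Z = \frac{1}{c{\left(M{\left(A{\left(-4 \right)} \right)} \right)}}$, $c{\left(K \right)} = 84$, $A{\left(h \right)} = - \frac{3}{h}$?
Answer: $- \frac{56}{3114045} \approx -1.7983 \cdot 10^{-5}$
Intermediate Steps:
$Z = \frac{3}{56}$ ($Z = \frac{9}{2 \cdot 84} = \frac{9}{2} \cdot \frac{1}{84} = \frac{3}{56} \approx 0.053571$)
$\frac{1}{56 \left(-993\right) + Z} = \frac{1}{56 \left(-993\right) + \frac{3}{56}} = \frac{1}{-55608 + \frac{3}{56}} = \frac{1}{- \frac{3114045}{56}} = - \frac{56}{3114045}$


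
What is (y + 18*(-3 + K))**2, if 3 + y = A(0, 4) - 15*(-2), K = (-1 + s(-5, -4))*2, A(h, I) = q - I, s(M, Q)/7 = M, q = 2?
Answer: 1755625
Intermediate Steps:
s(M, Q) = 7*M
A(h, I) = 2 - I
K = -72 (K = (-1 + 7*(-5))*2 = (-1 - 35)*2 = -36*2 = -72)
y = 25 (y = -3 + ((2 - 1*4) - 15*(-2)) = -3 + ((2 - 4) + 30) = -3 + (-2 + 30) = -3 + 28 = 25)
(y + 18*(-3 + K))**2 = (25 + 18*(-3 - 72))**2 = (25 + 18*(-75))**2 = (25 - 1350)**2 = (-1325)**2 = 1755625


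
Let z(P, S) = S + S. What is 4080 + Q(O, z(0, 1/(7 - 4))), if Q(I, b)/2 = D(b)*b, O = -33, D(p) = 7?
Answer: 12268/3 ≈ 4089.3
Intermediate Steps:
z(P, S) = 2*S
Q(I, b) = 14*b (Q(I, b) = 2*(7*b) = 14*b)
4080 + Q(O, z(0, 1/(7 - 4))) = 4080 + 14*(2/(7 - 4)) = 4080 + 14*(2/3) = 4080 + 14*(2*(⅓)) = 4080 + 14*(⅔) = 4080 + 28/3 = 12268/3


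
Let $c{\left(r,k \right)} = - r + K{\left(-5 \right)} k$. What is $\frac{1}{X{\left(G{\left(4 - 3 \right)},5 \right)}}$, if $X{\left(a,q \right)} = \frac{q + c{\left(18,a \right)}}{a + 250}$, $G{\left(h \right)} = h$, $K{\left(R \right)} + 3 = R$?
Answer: $- \frac{251}{21} \approx -11.952$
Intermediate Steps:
$K{\left(R \right)} = -3 + R$
$c{\left(r,k \right)} = - r - 8 k$ ($c{\left(r,k \right)} = - r + \left(-3 - 5\right) k = - r - 8 k$)
$X{\left(a,q \right)} = \frac{-18 + q - 8 a}{250 + a}$ ($X{\left(a,q \right)} = \frac{q - \left(18 + 8 a\right)}{a + 250} = \frac{q - \left(18 + 8 a\right)}{250 + a} = \frac{-18 + q - 8 a}{250 + a}$)
$\frac{1}{X{\left(G{\left(4 - 3 \right)},5 \right)}} = \frac{1}{\frac{1}{250 + \left(4 - 3\right)} \left(-18 + 5 - 8 \left(4 - 3\right)\right)} = \frac{1}{\frac{1}{250 + 1} \left(-18 + 5 - 8\right)} = \frac{1}{\frac{1}{251} \left(-18 + 5 - 8\right)} = \frac{1}{\frac{1}{251} \left(-21\right)} = \frac{1}{- \frac{21}{251}} = - \frac{251}{21}$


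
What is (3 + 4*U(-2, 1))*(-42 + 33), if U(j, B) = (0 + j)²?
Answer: -171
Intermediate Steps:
U(j, B) = j²
(3 + 4*U(-2, 1))*(-42 + 33) = (3 + 4*(-2)²)*(-42 + 33) = (3 + 4*4)*(-9) = (3 + 16)*(-9) = 19*(-9) = -171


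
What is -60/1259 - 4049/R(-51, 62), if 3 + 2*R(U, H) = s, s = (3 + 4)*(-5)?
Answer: 5096551/23921 ≈ 213.06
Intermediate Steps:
s = -35 (s = 7*(-5) = -35)
R(U, H) = -19 (R(U, H) = -3/2 + (½)*(-35) = -3/2 - 35/2 = -19)
-60/1259 - 4049/R(-51, 62) = -60/1259 - 4049/(-19) = -60*1/1259 - 4049*(-1/19) = -60/1259 + 4049/19 = 5096551/23921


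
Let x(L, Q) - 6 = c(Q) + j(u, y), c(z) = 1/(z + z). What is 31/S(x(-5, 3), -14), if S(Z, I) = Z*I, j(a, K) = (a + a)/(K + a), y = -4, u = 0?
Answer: -93/259 ≈ -0.35907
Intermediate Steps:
j(a, K) = 2*a/(K + a) (j(a, K) = (2*a)/(K + a) = 2*a/(K + a))
c(z) = 1/(2*z)
x(L, Q) = 6 + 1/(2*Q) (x(L, Q) = 6 + (1/(2*Q) + 2*0/(-4 + 0)) = 6 + (1/(2*Q) + 2*0/(-4)) = 6 + (1/(2*Q) + 2*0*(-¼)) = 6 + (1/(2*Q) + 0) = 6 + 1/(2*Q))
S(Z, I) = I*Z
31/S(x(-5, 3), -14) = 31/((-14*(6 + (½)/3))) = 31/((-14*(6 + (½)*(⅓)))) = 31/((-14*(6 + ⅙))) = 31/((-14*37/6)) = 31/(-259/3) = 31*(-3/259) = -93/259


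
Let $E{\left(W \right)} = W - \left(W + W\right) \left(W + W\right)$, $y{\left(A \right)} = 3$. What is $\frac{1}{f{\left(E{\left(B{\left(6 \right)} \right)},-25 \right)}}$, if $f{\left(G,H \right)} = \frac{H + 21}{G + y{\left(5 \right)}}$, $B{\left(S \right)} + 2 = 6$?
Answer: $\frac{57}{4} \approx 14.25$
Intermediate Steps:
$B{\left(S \right)} = 4$ ($B{\left(S \right)} = -2 + 6 = 4$)
$E{\left(W \right)} = W - 4 W^{2}$ ($E{\left(W \right)} = W - 2 W 2 W = W - 4 W^{2}$)
$f{\left(G,H \right)} = \frac{21 + H}{3 + G}$ ($f{\left(G,H \right)} = \frac{H + 21}{G + 3} = \frac{21 + H}{3 + G}$)
$\frac{1}{f{\left(E{\left(B{\left(6 \right)} \right)},-25 \right)}} = \frac{1}{\frac{1}{3 + 4 \left(1 - 16\right)} \left(21 - 25\right)} = \frac{1}{\frac{1}{3 + 4 \left(1 - 16\right)} \left(-4\right)} = \frac{1}{\frac{1}{3 + 4 \left(-15\right)} \left(-4\right)} = \frac{1}{\frac{1}{3 - 60} \left(-4\right)} = \frac{1}{\frac{1}{-57} \left(-4\right)} = \frac{1}{\left(- \frac{1}{57}\right) \left(-4\right)} = \frac{1}{\frac{4}{57}} = \frac{57}{4}$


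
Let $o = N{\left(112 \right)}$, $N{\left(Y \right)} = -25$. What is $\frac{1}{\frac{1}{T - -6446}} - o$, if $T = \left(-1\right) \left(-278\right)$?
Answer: $6749$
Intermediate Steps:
$o = -25$
$T = 278$
$\frac{1}{\frac{1}{T - -6446}} - o = \frac{1}{\frac{1}{278 - -6446}} - -25 = \frac{1}{\frac{1}{278 + 6446}} + 25 = \frac{1}{\frac{1}{6724}} + 25 = 6724 + 25 = 6749$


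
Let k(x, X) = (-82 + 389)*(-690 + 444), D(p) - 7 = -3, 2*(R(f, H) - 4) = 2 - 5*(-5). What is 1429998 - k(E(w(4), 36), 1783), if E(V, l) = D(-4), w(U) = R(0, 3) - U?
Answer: 1505520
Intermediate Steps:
R(f, H) = 35/2 (R(f, H) = 4 + (2 - 5*(-5))/2 = 4 + (2 + 25)/2 = 4 + (½)*27 = 4 + 27/2 = 35/2)
D(p) = 4 (D(p) = 7 - 3 = 4)
w(U) = 35/2 - U
E(V, l) = 4
k(x, X) = -75522 (k(x, X) = 307*(-246) = -75522)
1429998 - k(E(w(4), 36), 1783) = 1429998 - 1*(-75522) = 1429998 + 75522 = 1505520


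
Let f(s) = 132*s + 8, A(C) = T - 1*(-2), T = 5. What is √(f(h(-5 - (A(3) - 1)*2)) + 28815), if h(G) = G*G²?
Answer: I*√619693 ≈ 787.21*I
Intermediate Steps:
A(C) = 7 (A(C) = 5 - 1*(-2) = 5 + 2 = 7)
h(G) = G³
f(s) = 8 + 132*s
√(f(h(-5 - (A(3) - 1)*2)) + 28815) = √((8 + 132*(-5 - (7 - 1)*2)³) + 28815) = √((8 + 132*(-5 - 6*2)³) + 28815) = √((8 + 132*(-5 - 1*12)³) + 28815) = √((8 + 132*(-5 - 12)³) + 28815) = √((8 + 132*(-17)³) + 28815) = √((8 + 132*(-4913)) + 28815) = √((8 - 648516) + 28815) = √(-648508 + 28815) = √(-619693) = I*√619693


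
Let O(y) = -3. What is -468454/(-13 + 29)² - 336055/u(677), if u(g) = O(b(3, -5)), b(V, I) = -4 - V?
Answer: 42312359/384 ≈ 1.1019e+5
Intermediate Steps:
u(g) = -3
-468454/(-13 + 29)² - 336055/u(677) = -468454/(-13 + 29)² - 336055/(-3) = -468454/(16²) - 336055*(-⅓) = -468454/256 + 336055/3 = -468454*1/256 + 336055/3 = -234227/128 + 336055/3 = 42312359/384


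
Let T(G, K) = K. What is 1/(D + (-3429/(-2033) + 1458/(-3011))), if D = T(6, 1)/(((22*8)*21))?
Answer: 22624557648/27210917443 ≈ 0.83145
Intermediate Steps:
D = 1/3696 (D = 1/((22*8)*21) = 1/(176*21) = 1/3696 ≈ 0.00027056)
1/(D + (-3429/(-2033) + 1458/(-3011))) = 1/(1/3696 + (-3429/(-2033) + 1458/(-3011))) = 1/(1/3696 + (-3429*(-1/2033) + 1458*(-1/3011))) = 1/(1/3696 + (3429/2033 - 1458/3011)) = 1/(1/3696 + 7360605/6121363) = 1/(27210917443/22624557648) = 22624557648/27210917443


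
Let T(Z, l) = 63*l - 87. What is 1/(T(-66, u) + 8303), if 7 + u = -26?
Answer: 1/6137 ≈ 0.00016295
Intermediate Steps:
u = -33 (u = -7 - 26 = -33)
T(Z, l) = -87 + 63*l
1/(T(-66, u) + 8303) = 1/((-87 + 63*(-33)) + 8303) = 1/((-87 - 2079) + 8303) = 1/(-2166 + 8303) = 1/6137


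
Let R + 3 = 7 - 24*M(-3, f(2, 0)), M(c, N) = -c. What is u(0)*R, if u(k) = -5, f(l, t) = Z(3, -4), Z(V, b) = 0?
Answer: 340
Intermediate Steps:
f(l, t) = 0
R = -68 (R = -3 + (7 - (-24)*(-3)) = -3 + (7 - 24*3) = -3 + (7 - 72) = -3 - 65 = -68)
u(0)*R = -5*(-68) = 340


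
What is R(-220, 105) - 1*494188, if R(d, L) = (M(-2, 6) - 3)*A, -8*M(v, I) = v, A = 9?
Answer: -1976851/4 ≈ -4.9421e+5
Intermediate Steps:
M(v, I) = -v/8
R(d, L) = -99/4 (R(d, L) = (-1/8*(-2) - 3)*9 = (1/4 - 3)*9 = -11/4*9 = -99/4)
R(-220, 105) - 1*494188 = -99/4 - 1*494188 = -99/4 - 494188 = -1976851/4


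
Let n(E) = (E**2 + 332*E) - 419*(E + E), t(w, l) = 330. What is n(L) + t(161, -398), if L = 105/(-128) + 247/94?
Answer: -21036789199/36192256 ≈ -581.25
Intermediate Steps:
L = 10873/6016 (L = 105*(-1/128) + 247*(1/94) = -105/128 + 247/94 = 10873/6016 ≈ 1.8073)
n(E) = E**2 - 506*E (n(E) = (E**2 + 332*E) - 838*E = E**2 - 506*E)
n(L) + t(161, -398) = 10873*(-506 + 10873/6016)/6016 + 330 = (10873/6016)*(-3033223/6016) + 330 = -32980233679/36192256 + 330 = -21036789199/36192256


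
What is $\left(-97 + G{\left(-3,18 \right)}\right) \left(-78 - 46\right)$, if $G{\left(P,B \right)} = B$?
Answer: $9796$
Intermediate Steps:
$\left(-97 + G{\left(-3,18 \right)}\right) \left(-78 - 46\right) = \left(-97 + 18\right) \left(-78 - 46\right) = \left(-79\right) \left(-124\right) = 9796$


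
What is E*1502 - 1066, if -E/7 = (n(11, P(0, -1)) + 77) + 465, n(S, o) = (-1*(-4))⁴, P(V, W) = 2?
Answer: -8391238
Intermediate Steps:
n(S, o) = 256 (n(S, o) = 4⁴ = 256)
E = -5586 (E = -7*((256 + 77) + 465) = -7*(333 + 465) = -7*798 = -5586)
E*1502 - 1066 = -5586*1502 - 1066 = -8390172 - 1066 = -8391238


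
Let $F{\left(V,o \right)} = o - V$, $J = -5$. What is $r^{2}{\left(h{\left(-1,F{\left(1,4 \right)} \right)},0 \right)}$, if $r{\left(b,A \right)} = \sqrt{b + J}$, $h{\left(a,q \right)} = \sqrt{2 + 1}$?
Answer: $-5 + \sqrt{3} \approx -3.2679$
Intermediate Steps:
$h{\left(a,q \right)} = \sqrt{3}$
$r{\left(b,A \right)} = \sqrt{-5 + b}$ ($r{\left(b,A \right)} = \sqrt{b - 5} = \sqrt{-5 + b}$)
$r^{2}{\left(h{\left(-1,F{\left(1,4 \right)} \right)},0 \right)} = \left(\sqrt{-5 + \sqrt{3}}\right)^{2} = -5 + \sqrt{3}$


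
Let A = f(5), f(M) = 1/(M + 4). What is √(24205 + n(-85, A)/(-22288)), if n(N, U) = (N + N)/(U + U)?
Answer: √751498154365/5572 ≈ 155.58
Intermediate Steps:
f(M) = 1/(4 + M)
A = ⅑ (A = 1/(4 + 5) = 1/9 = ⅑ ≈ 0.11111)
n(N, U) = N/U (n(N, U) = (2*N)/((2*U)) = (2*N)*(1/(2*U)) = N/U)
√(24205 + n(-85, A)/(-22288)) = √(24205 - 85/⅑/(-22288)) = √(24205 - 85*9*(-1/22288)) = √(24205 - 765*(-1/22288)) = √(24205 + 765/22288) = √(539481805/22288) = √751498154365/5572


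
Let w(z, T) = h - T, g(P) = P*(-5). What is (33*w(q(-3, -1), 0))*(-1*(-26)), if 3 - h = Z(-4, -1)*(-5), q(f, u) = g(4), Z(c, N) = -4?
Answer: -14586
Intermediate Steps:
g(P) = -5*P
q(f, u) = -20 (q(f, u) = -5*4 = -20)
h = -17 (h = 3 - (-4)*(-5) = 3 - 1*20 = 3 - 20 = -17)
w(z, T) = -17 - T
(33*w(q(-3, -1), 0))*(-1*(-26)) = (33*(-17 - 1*0))*(-1*(-26)) = (33*(-17 + 0))*26 = (33*(-17))*26 = -561*26 = -14586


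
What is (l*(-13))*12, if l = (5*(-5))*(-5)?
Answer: -19500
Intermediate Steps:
l = 125 (l = -25*(-5) = 125)
(l*(-13))*12 = (125*(-13))*12 = -1625*12 = -19500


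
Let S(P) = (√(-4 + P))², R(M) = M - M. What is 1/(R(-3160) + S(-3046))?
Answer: -1/3050 ≈ -0.00032787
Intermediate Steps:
R(M) = 0
S(P) = -4 + P
1/(R(-3160) + S(-3046)) = 1/(0 + (-4 - 3046)) = 1/(0 - 3050) = 1/(-3050) = -1/3050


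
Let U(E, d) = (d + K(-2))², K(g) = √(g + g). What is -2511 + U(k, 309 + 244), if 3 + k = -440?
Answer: 303294 + 2212*I ≈ 3.0329e+5 + 2212.0*I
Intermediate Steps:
k = -443 (k = -3 - 440 = -443)
K(g) = √2*√g (K(g) = √(2*g) = √2*√g)
U(E, d) = (d + 2*I)² (U(E, d) = (d + √2*√(-2))² = (d + √2*(I*√2))² = (d + 2*I)²)
-2511 + U(k, 309 + 244) = -2511 + ((309 + 244) + 2*I)² = -2511 + (553 + 2*I)²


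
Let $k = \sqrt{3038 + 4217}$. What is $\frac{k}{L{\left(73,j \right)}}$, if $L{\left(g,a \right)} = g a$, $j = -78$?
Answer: $- \frac{\sqrt{7255}}{5694} \approx -0.014959$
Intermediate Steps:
$L{\left(g,a \right)} = a g$
$k = \sqrt{7255} \approx 85.176$
$\frac{k}{L{\left(73,j \right)}} = \frac{\sqrt{7255}}{\left(-78\right) 73} = \frac{\sqrt{7255}}{-5694} = \sqrt{7255} \left(- \frac{1}{5694}\right) = - \frac{\sqrt{7255}}{5694}$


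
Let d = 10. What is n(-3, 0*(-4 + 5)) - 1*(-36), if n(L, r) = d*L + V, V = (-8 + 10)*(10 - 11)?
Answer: 4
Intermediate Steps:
V = -2 (V = 2*(-1) = -2)
n(L, r) = -2 + 10*L (n(L, r) = 10*L - 2 = -2 + 10*L)
n(-3, 0*(-4 + 5)) - 1*(-36) = (-2 + 10*(-3)) - 1*(-36) = (-2 - 30) + 36 = -32 + 36 = 4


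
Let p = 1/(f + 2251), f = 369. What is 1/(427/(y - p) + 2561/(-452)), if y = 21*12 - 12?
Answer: -284217148/1104683759 ≈ -0.25728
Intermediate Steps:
p = 1/2620 (p = 1/(369 + 2251) = 1/2620 ≈ 0.00038168)
y = 240 (y = 252 - 12 = 240)
1/(427/(y - p) + 2561/(-452)) = 1/(427/(240 - 1*1/2620) + 2561/(-452)) = 1/(427/(240 - 1/2620) + 2561*(-1/452)) = 1/(427/(628799/2620) - 2561/452) = 1/(427*(2620/628799) - 2561/452) = 1/(1118740/628799 - 2561/452) = 1/(-1104683759/284217148) = -284217148/1104683759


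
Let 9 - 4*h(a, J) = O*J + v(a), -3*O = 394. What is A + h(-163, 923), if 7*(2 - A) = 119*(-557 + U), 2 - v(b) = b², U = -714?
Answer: 351349/6 ≈ 58558.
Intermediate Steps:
O = -394/3 (O = -⅓*394 = -394/3 ≈ -131.33)
v(b) = 2 - b²
A = 21609 (A = 2 - 17*(-557 - 714) = 2 - 17*(-1271) = 2 - ⅐*(-151249) = 2 + 21607 = 21609)
h(a, J) = 7/4 + a²/4 + 197*J/6 (h(a, J) = 9/4 - (-394*J/3 + (2 - a²))/4 = 9/4 - (2 - a² - 394*J/3)/4 = 9/4 + (-½ + a²/4 + 197*J/6) = 7/4 + a²/4 + 197*J/6)
A + h(-163, 923) = 21609 + (7/4 + (¼)*(-163)² + (197/6)*923) = 21609 + (7/4 + (¼)*26569 + 181831/6) = 21609 + (7/4 + 26569/4 + 181831/6) = 21609 + 221695/6 = 351349/6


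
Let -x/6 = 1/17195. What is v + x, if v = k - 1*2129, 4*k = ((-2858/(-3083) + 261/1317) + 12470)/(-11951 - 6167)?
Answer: -3591048791825284739/1686593692309480 ≈ -2129.2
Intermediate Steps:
k = -16878882273/98086286264 (k = (((-2858/(-3083) + 261/1317) + 12470)/(-11951 - 6167))/4 = (((-2858*(-1/3083) + 261*(1/1317)) + 12470)/(-18118))/4 = (((2858/3083 + 87/439) + 12470)*(-1/18118))/4 = ((1522883/1353437 + 12470)*(-1/18118))/4 = ((16878882273/1353437)*(-1/18118))/4 = (¼)*(-16878882273/24521571566) = -16878882273/98086286264 ≈ -0.17208)
x = -6/17195 ≈ -0.00034894
v = -208842582338329/98086286264 (v = -16878882273/98086286264 - 1*2129 = -16878882273/98086286264 - 2129 = -208842582338329/98086286264 ≈ -2129.2)
v + x = -208842582338329/98086286264 - 6/17195 = -3591048791825284739/1686593692309480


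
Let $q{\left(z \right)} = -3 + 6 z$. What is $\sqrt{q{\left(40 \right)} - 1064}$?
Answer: $i \sqrt{827} \approx 28.758 i$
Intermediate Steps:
$\sqrt{q{\left(40 \right)} - 1064} = \sqrt{\left(-3 + 6 \cdot 40\right) - 1064} = \sqrt{\left(-3 + 240\right) - 1064} = \sqrt{237 - 1064} = \sqrt{-827} = i \sqrt{827}$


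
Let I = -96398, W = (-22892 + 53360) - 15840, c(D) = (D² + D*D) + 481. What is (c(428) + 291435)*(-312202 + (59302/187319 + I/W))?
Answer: -4266291815778339190/20758351 ≈ -2.0552e+11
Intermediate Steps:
c(D) = 481 + 2*D² (c(D) = (D² + D²) + 481 = 2*D² + 481 = 481 + 2*D²)
W = 14628 (W = 30468 - 15840 = 14628)
(c(428) + 291435)*(-312202 + (59302/187319 + I/W)) = ((481 + 2*428²) + 291435)*(-312202 + (59302/187319 - 96398/14628)) = ((481 + 2*183184) + 291435)*(-312202 + (59302*(1/187319) - 96398*1/14628)) = ((481 + 366368) + 291435)*(-312202 + (59302/187319 - 48199/7314)) = (366849 + 291435)*(-312202 - 8594853653/1370051166) = 658284*(-427741308981185/1370051166) = -4266291815778339190/20758351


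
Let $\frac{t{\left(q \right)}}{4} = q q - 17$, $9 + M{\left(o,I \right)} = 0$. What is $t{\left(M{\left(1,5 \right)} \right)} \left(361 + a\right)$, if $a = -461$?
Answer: $-25600$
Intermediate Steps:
$M{\left(o,I \right)} = -9$ ($M{\left(o,I \right)} = -9 + 0 = -9$)
$t{\left(q \right)} = -68 + 4 q^{2}$ ($t{\left(q \right)} = 4 \left(q q - 17\right) = 4 \left(q^{2} - 17\right) = 4 \left(-17 + q^{2}\right) = -68 + 4 q^{2}$)
$t{\left(M{\left(1,5 \right)} \right)} \left(361 + a\right) = \left(-68 + 4 \left(-9\right)^{2}\right) \left(361 - 461\right) = \left(-68 + 4 \cdot 81\right) \left(-100\right) = \left(-68 + 324\right) \left(-100\right) = 256 \left(-100\right) = -25600$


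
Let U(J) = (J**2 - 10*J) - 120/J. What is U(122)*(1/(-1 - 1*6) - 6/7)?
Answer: -833444/61 ≈ -13663.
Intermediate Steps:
U(J) = J**2 - 120/J - 10*J
U(122)*(1/(-1 - 1*6) - 6/7) = ((-120 + 122**2*(-10 + 122))/122)*(1/(-1 - 1*6) - 6/7) = ((-120 + 14884*112)/122)*(1/(-1 - 6) - 6*1/7) = ((-120 + 1667008)/122)*(1/(-7) - 6/7) = ((1/122)*1666888)*(1*(-1/7) - 6/7) = 833444*(-1/7 - 6/7)/61 = (833444/61)*(-1) = -833444/61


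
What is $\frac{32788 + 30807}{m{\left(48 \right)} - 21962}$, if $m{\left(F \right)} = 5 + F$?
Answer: $- \frac{63595}{21909} \approx -2.9027$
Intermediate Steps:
$\frac{32788 + 30807}{m{\left(48 \right)} - 21962} = \frac{32788 + 30807}{\left(5 + 48\right) - 21962} = \frac{63595}{53 - 21962} = \frac{63595}{-21909} = 63595 \left(- \frac{1}{21909}\right) = - \frac{63595}{21909}$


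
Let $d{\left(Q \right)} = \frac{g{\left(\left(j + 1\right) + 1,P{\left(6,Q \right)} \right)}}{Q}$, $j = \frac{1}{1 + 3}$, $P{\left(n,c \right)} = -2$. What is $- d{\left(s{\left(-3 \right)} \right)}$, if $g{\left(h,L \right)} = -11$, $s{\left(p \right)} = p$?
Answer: $- \frac{11}{3} \approx -3.6667$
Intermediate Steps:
$j = \frac{1}{4} \approx 0.25$
$d{\left(Q \right)} = - \frac{11}{Q}$
$- d{\left(s{\left(-3 \right)} \right)} = - \frac{-11}{-3} = - \frac{\left(-11\right) \left(-1\right)}{3} = \left(-1\right) \frac{11}{3} = - \frac{11}{3}$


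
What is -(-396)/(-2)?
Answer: -198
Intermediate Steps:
-(-396)/(-2) = -(-396)*(-1)/2 = -36*11/2 = -198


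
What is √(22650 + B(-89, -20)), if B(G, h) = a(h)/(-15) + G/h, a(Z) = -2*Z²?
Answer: √20437005/30 ≈ 150.69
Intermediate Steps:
B(G, h) = 2*h²/15 + G/h (B(G, h) = -2*h²/(-15) + G/h = -2*h²*(-1/15) + G/h = 2*h²/15 + G/h)
√(22650 + B(-89, -20)) = √(22650 + (-89 + (2/15)*(-20)³)/(-20)) = √(22650 - (-89 + (2/15)*(-8000))/20) = √(22650 - (-89 - 3200/3)/20) = √(22650 - 1/20*(-3467/3)) = √(22650 + 3467/60) = √(1362467/60) = √20437005/30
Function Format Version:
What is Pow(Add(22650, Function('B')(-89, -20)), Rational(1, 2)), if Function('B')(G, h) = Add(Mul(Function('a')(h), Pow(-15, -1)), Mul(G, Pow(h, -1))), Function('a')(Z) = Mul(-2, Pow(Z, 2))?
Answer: Mul(Rational(1, 30), Pow(20437005, Rational(1, 2))) ≈ 150.69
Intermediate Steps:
Function('B')(G, h) = Add(Mul(Rational(2, 15), Pow(h, 2)), Mul(G, Pow(h, -1))) (Function('B')(G, h) = Add(Mul(Mul(-2, Pow(h, 2)), Pow(-15, -1)), Mul(G, Pow(h, -1))) = Add(Mul(Mul(-2, Pow(h, 2)), Rational(-1, 15)), Mul(G, Pow(h, -1))) = Add(Mul(Rational(2, 15), Pow(h, 2)), Mul(G, Pow(h, -1))))
Pow(Add(22650, Function('B')(-89, -20)), Rational(1, 2)) = Pow(Add(22650, Mul(Pow(-20, -1), Add(-89, Mul(Rational(2, 15), Pow(-20, 3))))), Rational(1, 2)) = Pow(Add(22650, Mul(Rational(-1, 20), Add(-89, Mul(Rational(2, 15), -8000)))), Rational(1, 2)) = Pow(Add(22650, Mul(Rational(-1, 20), Add(-89, Rational(-3200, 3)))), Rational(1, 2)) = Pow(Add(22650, Mul(Rational(-1, 20), Rational(-3467, 3))), Rational(1, 2)) = Pow(Add(22650, Rational(3467, 60)), Rational(1, 2)) = Pow(Rational(1362467, 60), Rational(1, 2)) = Mul(Rational(1, 30), Pow(20437005, Rational(1, 2)))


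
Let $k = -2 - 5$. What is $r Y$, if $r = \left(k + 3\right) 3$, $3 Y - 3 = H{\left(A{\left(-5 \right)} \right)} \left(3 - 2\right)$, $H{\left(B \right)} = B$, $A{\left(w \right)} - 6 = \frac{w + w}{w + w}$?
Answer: $-40$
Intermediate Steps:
$k = -7$ ($k = -2 - 5 = -7$)
$A{\left(w \right)} = 7$ ($A{\left(w \right)} = 6 + \frac{w + w}{w + w} = 6 + \frac{2 w}{2 w} = 6 + 2 w \frac{1}{2 w} = 6 + 1 = 7$)
$Y = \frac{10}{3}$ ($Y = 1 + \frac{7 \left(3 - 2\right)}{3} = 1 + \frac{7 \cdot 1}{3} = 1 + \frac{1}{3} \cdot 7 = 1 + \frac{7}{3} = \frac{10}{3} \approx 3.3333$)
$r = -12$ ($r = \left(-7 + 3\right) 3 = \left(-4\right) 3 = -12$)
$r Y = \left(-12\right) \frac{10}{3} = -40$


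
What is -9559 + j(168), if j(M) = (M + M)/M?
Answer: -9557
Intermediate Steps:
j(M) = 2 (j(M) = (2*M)/M = 2)
-9559 + j(168) = -9559 + 2 = -9557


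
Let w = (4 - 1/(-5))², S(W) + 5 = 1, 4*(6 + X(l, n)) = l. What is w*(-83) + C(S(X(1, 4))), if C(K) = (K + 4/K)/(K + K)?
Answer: -292699/200 ≈ -1463.5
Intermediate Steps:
X(l, n) = -6 + l/4
S(W) = -4 (S(W) = -5 + 1 = -4)
C(K) = (K + 4/K)/(2*K) (C(K) = (K + 4/K)/((2*K)) = (K + 4/K)*(1/(2*K)) = (K + 4/K)/(2*K))
w = 441/25 (w = (4 - 1*(-⅕))² = (4 + ⅕)² = (21/5)² = 441/25 ≈ 17.640)
w*(-83) + C(S(X(1, 4))) = (441/25)*(-83) + (½ + 2/(-4)²) = -36603/25 + (½ + 2*(1/16)) = -36603/25 + (½ + ⅛) = -36603/25 + 5/8 = -292699/200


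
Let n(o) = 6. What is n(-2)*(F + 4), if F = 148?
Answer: 912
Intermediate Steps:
n(-2)*(F + 4) = 6*(148 + 4) = 6*152 = 912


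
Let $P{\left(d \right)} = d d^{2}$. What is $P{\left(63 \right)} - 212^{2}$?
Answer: $205103$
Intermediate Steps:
$P{\left(d \right)} = d^{3}$
$P{\left(63 \right)} - 212^{2} = 63^{3} - 212^{2} = 250047 - 44944 = 205103$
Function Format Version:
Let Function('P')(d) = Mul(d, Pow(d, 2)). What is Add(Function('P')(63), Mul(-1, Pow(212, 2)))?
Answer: 205103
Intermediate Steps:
Function('P')(d) = Pow(d, 3)
Add(Function('P')(63), Mul(-1, Pow(212, 2))) = Add(Pow(63, 3), Mul(-1, Pow(212, 2))) = Add(250047, Mul(-1, 44944)) = Add(250047, -44944) = 205103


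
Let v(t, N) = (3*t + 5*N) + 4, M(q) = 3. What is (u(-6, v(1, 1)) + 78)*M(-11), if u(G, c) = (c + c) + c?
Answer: 342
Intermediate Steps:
v(t, N) = 4 + 3*t + 5*N
u(G, c) = 3*c (u(G, c) = 2*c + c = 3*c)
(u(-6, v(1, 1)) + 78)*M(-11) = (3*(4 + 3*1 + 5*1) + 78)*3 = (3*(4 + 3 + 5) + 78)*3 = (3*12 + 78)*3 = (36 + 78)*3 = 114*3 = 342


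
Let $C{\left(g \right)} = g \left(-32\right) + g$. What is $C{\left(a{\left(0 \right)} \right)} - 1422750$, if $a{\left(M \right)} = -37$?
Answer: $-1421603$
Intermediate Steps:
$C{\left(g \right)} = - 31 g$ ($C{\left(g \right)} = - 32 g + g = - 31 g$)
$C{\left(a{\left(0 \right)} \right)} - 1422750 = \left(-31\right) \left(-37\right) - 1422750 = 1147 - 1422750 = -1421603$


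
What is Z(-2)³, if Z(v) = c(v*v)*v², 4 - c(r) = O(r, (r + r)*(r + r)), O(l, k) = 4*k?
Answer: -1024192512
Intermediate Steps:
c(r) = 4 - 16*r² (c(r) = 4 - 4*(r + r)*(r + r) = 4 - 4*(2*r)*(2*r) = 4 - 4*4*r² = 4 - 16*r²)
Z(v) = v²*(4 - 16*v⁴) (Z(v) = (4 - 16*v⁴)*v² = v²*(4 - 16*v⁴))
Z(-2)³ = ((-2)²*(4 - 16*(-2)⁴))³ = (4*(4 - 16*16))³ = (4*(4 - 256))³ = (4*(-252))³ = (-1008)³ = -1024192512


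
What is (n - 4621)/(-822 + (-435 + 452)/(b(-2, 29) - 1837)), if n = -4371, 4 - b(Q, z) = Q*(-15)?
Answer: 16752096/1531403 ≈ 10.939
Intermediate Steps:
b(Q, z) = 4 + 15*Q (b(Q, z) = 4 - Q*(-15) = 4 - (-15)*Q = 4 + 15*Q)
(n - 4621)/(-822 + (-435 + 452)/(b(-2, 29) - 1837)) = (-4371 - 4621)/(-822 + (-435 + 452)/((4 + 15*(-2)) - 1837)) = -8992/(-822 + 17/((4 - 30) - 1837)) = -8992/(-822 + 17/(-26 - 1837)) = -8992/(-822 + 17/(-1863)) = -8992/(-822 + 17*(-1/1863)) = -8992/(-822 - 17/1863) = -8992/(-1531403/1863) = -8992*(-1863/1531403) = 16752096/1531403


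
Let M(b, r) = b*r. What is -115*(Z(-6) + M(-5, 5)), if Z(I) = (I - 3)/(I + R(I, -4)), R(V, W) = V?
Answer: 11155/4 ≈ 2788.8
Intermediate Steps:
Z(I) = (-3 + I)/(2*I) (Z(I) = (I - 3)/(I + I) = (-3 + I)/((2*I)) = (-3 + I)*(1/(2*I)) = (-3 + I)/(2*I))
-115*(Z(-6) + M(-5, 5)) = -115*((½)*(-3 - 6)/(-6) - 5*5) = -115*((½)*(-⅙)*(-9) - 25) = -115*(¾ - 25) = -115*(-97/4) = 11155/4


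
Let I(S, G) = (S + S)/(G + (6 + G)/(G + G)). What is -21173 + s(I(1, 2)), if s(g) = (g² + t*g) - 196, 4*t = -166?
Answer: -42779/2 ≈ -21390.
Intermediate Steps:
t = -83/2 (t = (¼)*(-166) = -83/2 ≈ -41.500)
I(S, G) = 2*S/(G + (6 + G)/(2*G)) (I(S, G) = (2*S)/(G + (6 + G)/((2*G))) = (2*S)/(G + (6 + G)*(1/(2*G))) = (2*S)/(G + (6 + G)/(2*G)) = 2*S/(G + (6 + G)/(2*G)))
s(g) = -196 + g² - 83*g/2 (s(g) = (g² - 83*g/2) - 196 = -196 + g² - 83*g/2)
-21173 + s(I(1, 2)) = -21173 + (-196 + (4*2*1/(6 + 2 + 2*2²))² - 166*2/(6 + 2 + 2*2²)) = -21173 + (-196 + (4*2*1/(6 + 2 + 2*4))² - 166*2/(6 + 2 + 2*4)) = -21173 + (-196 + (4*2*1/(6 + 2 + 8))² - 166*2/(6 + 2 + 8)) = -21173 + (-196 + (4*2*1/16)² - 166*2/16) = -21173 + (-196 + (4*2*1*(1/16))² - 166*2/16) = -21173 + (-196 + (½)² - 83/2*½) = -21173 + (-196 + ¼ - 83/4) = -21173 - 433/2 = -42779/2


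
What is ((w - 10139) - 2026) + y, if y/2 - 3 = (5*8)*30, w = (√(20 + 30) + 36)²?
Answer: -8413 + 360*√2 ≈ -7903.9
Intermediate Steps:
w = (36 + 5*√2)² (w = (√50 + 36)² = (5*√2 + 36)² = (36 + 5*√2)² ≈ 1855.1)
y = 2406 (y = 6 + 2*((5*8)*30) = 6 + 2*(40*30) = 6 + 2*1200 = 6 + 2400 = 2406)
((w - 10139) - 2026) + y = (((1346 + 360*√2) - 10139) - 2026) + 2406 = ((-8793 + 360*√2) - 2026) + 2406 = (-10819 + 360*√2) + 2406 = -8413 + 360*√2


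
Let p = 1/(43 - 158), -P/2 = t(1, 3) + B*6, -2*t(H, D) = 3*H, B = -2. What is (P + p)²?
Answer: 9634816/13225 ≈ 728.53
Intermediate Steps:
t(H, D) = -3*H/2
P = 27 (P = -2*(-3/2*1 - 2*6) = -2*(-3/2 - 12) = -2*(-27/2) = 27)
p = -1/115 (p = 1/(-115) = -1/115 ≈ -0.0086956)
(P + p)² = (27 - 1/115)² = (3104/115)² = 9634816/13225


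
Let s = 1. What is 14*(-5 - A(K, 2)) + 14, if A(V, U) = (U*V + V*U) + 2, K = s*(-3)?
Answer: 84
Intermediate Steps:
K = -3 (K = 1*(-3) = -3)
A(V, U) = 2 + 2*U*V (A(V, U) = (U*V + U*V) + 2 = 2*U*V + 2 = 2 + 2*U*V)
14*(-5 - A(K, 2)) + 14 = 14*(-5 - (2 + 2*2*(-3))) + 14 = 14*(-5 - (2 - 12)) + 14 = 14*(-5 - 1*(-10)) + 14 = 14*(-5 + 10) + 14 = 14*5 + 14 = 70 + 14 = 84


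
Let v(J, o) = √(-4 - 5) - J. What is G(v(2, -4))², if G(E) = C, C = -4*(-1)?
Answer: 16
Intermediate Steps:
v(J, o) = -J + 3*I (v(J, o) = √(-9) - J = 3*I - J = -J + 3*I)
C = 4
G(E) = 4
G(v(2, -4))² = 4² = 16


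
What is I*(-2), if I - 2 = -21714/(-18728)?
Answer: -29585/4682 ≈ -6.3189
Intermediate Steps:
I = 29585/9364 (I = 2 - 21714/(-18728) = 2 - 21714*(-1/18728) = 2 + 10857/9364 = 29585/9364 ≈ 3.1594)
I*(-2) = (29585/9364)*(-2) = -29585/4682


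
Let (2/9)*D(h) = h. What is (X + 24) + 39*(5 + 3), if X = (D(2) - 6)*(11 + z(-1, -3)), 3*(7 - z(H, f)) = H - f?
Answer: 388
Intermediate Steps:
D(h) = 9*h/2
z(H, f) = 7 - H/3 + f/3 (z(H, f) = 7 - (H - f)/3 = 7 + (-H/3 + f/3) = 7 - H/3 + f/3)
X = 52 (X = ((9/2)*2 - 6)*(11 + (7 - ⅓*(-1) + (⅓)*(-3))) = (9 - 6)*(11 + (7 + ⅓ - 1)) = 3*(11 + 19/3) = 3*(52/3) = 52)
(X + 24) + 39*(5 + 3) = (52 + 24) + 39*(5 + 3) = 76 + 39*8 = 76 + 312 = 388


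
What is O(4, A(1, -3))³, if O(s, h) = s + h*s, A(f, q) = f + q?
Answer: -64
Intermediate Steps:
O(4, A(1, -3))³ = (4*(1 + (1 - 3)))³ = (4*(1 - 2))³ = (4*(-1))³ = (-4)³ = -64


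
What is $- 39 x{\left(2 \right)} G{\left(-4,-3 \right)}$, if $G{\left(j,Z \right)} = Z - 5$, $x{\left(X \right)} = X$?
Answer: $624$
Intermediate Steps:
$G{\left(j,Z \right)} = -5 + Z$
$- 39 x{\left(2 \right)} G{\left(-4,-3 \right)} = \left(-39\right) 2 \left(-5 - 3\right) = \left(-78\right) \left(-8\right) = 624$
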